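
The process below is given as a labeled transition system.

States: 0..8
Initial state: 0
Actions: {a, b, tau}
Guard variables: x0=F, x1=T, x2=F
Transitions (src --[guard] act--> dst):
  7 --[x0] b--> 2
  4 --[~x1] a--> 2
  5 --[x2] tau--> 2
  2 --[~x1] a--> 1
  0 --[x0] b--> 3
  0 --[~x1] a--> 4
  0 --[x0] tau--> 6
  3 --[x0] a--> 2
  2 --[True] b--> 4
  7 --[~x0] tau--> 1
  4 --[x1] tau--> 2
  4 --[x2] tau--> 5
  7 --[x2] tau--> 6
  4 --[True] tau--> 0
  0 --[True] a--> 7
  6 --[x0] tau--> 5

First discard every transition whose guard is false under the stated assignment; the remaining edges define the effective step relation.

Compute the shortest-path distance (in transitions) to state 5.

Answer: UNREACHABLE

Trace:
Breadth-first toward 5:
  Layer 0: {0}
  Layer 1: {7}
  Layer 2: {1}
5 never appears.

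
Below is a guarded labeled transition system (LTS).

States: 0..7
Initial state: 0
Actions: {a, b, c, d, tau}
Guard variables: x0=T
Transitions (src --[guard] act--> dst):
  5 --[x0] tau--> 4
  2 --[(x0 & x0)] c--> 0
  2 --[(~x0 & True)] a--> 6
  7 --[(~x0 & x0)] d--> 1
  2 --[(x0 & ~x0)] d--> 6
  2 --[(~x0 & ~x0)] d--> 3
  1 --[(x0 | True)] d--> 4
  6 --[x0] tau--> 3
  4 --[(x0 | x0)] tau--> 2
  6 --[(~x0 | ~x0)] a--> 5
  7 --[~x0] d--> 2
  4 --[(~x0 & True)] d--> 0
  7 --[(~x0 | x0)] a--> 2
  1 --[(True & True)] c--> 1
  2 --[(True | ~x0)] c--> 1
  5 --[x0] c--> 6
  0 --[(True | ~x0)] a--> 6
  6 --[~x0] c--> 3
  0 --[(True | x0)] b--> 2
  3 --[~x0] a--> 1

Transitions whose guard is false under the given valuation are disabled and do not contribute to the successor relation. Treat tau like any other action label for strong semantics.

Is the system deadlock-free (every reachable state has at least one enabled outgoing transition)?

R = {0,1,2,3,4,6}
  0: a→6  b→2  [2 out]
  1: c→1  d→4  [2 out]
  2: c→0  c→1  [2 out]
  3: ∅  [deadlock]
  4: tau→2  [1 out]
  6: tau→3  [1 out]
trace reaching 3: a·tau

Answer: DEADLOCK at state 3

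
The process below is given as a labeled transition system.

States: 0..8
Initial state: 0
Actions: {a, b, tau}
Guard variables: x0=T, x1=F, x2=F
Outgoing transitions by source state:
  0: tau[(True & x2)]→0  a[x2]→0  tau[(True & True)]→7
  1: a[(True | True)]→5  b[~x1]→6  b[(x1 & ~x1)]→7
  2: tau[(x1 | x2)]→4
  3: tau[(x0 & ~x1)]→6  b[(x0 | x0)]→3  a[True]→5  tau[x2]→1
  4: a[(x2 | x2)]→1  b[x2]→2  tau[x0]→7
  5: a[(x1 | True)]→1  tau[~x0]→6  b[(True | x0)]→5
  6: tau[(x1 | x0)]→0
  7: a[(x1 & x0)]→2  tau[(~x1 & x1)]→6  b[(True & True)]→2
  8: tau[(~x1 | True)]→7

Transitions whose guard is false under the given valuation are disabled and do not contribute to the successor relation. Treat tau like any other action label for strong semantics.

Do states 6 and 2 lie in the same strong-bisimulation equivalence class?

Refine partition for ~:
  round 0: {{0,1,2,3,4,5,6,7,8}}
  round 1: {{0,4,6,8},{1,5},{2},{3},{7}}
  round 2: {{0,4,8},{1},{2},{3},{5},{6},{7}}
Fixed point at round 3; 7 class(es).
[6]={6}  [2]={2}

Answer: NOT BISIMILAR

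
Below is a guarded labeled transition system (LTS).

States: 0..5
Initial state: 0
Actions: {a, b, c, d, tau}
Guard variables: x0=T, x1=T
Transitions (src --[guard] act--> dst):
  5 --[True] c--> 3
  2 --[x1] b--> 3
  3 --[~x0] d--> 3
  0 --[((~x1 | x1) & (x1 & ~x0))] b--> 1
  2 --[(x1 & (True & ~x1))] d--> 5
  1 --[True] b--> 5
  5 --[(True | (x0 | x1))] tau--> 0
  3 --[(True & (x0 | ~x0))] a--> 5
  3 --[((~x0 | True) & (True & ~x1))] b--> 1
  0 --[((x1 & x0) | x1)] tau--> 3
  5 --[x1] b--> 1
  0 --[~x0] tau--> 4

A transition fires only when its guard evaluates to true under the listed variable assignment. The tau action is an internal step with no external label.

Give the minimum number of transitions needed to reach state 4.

Layered search for 4:
  Layer 0: {0}
  Layer 1: {3}
  Layer 2: {5}
  Layer 3: {1}
4 never appears.

Answer: UNREACHABLE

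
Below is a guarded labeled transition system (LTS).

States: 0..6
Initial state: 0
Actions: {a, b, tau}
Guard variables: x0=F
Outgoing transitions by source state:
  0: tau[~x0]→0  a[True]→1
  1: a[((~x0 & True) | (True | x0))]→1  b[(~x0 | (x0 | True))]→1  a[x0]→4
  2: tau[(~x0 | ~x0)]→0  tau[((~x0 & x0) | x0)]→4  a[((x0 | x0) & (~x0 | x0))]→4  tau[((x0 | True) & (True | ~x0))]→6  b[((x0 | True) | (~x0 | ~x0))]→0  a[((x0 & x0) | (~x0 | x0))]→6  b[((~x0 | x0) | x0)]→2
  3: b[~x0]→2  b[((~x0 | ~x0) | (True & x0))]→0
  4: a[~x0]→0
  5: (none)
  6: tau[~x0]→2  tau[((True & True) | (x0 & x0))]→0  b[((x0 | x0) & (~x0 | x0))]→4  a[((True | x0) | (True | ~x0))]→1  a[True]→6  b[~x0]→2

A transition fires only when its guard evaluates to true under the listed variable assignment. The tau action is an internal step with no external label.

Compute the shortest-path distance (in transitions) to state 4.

Layered search for 4:
  L0 = {0}
  L1 = {1}
4 never appears.

Answer: UNREACHABLE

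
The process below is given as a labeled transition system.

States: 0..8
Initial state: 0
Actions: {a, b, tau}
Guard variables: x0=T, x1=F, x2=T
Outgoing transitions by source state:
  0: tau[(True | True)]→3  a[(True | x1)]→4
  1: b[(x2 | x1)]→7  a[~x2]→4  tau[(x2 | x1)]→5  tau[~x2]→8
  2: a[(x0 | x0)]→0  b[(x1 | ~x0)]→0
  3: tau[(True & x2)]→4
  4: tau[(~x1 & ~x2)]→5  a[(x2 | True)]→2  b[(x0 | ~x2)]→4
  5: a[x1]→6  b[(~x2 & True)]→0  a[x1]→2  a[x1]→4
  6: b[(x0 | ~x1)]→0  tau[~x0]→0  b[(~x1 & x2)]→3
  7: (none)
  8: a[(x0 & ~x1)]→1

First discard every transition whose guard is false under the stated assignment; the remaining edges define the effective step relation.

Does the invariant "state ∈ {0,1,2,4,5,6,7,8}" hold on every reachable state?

Answer: INVARIANT VIOLATED at state 3

Trace:
Inv-set: {0,1,2,4,5,6,7,8}
Reachable = {0,2,3,4}
  0: safe
  2: safe
  3: VIOLATES
  4: safe
reach 3 via tau — violates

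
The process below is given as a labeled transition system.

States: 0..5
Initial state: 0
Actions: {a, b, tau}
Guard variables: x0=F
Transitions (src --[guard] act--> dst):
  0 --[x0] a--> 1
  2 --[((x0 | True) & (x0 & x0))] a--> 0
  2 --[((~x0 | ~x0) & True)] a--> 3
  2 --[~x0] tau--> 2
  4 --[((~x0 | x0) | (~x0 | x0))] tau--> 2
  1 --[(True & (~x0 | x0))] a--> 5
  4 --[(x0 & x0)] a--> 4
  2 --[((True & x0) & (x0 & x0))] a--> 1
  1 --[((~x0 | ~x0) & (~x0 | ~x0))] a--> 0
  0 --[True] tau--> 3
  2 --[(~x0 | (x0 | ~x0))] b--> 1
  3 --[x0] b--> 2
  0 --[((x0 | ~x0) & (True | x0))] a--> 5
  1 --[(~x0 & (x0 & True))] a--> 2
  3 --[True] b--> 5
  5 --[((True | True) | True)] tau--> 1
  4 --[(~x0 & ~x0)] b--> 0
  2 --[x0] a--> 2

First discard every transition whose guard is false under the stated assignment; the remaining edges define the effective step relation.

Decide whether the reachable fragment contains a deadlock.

Answer: DEADLOCK-FREE

Analysis:
Reachable = {0,1,3,5}
  0: a→5  tau→3  [2 out]
  1: a→0  a→5  [2 out]
  3: b→5  [1 out]
  5: tau→1  [1 out]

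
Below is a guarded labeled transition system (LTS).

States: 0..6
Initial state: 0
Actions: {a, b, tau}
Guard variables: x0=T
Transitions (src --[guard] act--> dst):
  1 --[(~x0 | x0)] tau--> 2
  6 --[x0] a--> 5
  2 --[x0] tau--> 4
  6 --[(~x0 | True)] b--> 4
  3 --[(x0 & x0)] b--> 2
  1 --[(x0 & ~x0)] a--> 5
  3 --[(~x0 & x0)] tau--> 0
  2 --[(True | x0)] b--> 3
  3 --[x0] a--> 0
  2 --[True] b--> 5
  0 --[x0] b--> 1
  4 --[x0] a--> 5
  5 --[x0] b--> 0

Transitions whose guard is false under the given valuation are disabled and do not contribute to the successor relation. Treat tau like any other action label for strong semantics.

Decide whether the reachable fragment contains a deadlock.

R = {0,1,2,3,4,5}
  0: b→1  [1 exit(s)]
  1: tau→2  [1 exit(s)]
  2: b→3  b→5  tau→4  [3 exit(s)]
  3: a→0  b→2  [2 exit(s)]
  4: a→5  [1 exit(s)]
  5: b→0  [1 exit(s)]

Answer: DEADLOCK-FREE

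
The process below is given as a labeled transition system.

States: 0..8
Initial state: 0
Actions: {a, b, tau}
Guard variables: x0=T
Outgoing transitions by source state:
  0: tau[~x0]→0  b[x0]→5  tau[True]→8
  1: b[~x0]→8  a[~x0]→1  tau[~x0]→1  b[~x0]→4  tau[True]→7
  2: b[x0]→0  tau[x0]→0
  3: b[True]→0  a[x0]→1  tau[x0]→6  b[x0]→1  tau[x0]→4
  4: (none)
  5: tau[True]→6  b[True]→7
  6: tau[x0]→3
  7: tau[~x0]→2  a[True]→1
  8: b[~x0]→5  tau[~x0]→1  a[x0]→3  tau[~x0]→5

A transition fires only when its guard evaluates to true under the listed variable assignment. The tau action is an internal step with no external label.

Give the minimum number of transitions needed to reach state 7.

BFS to 7:
  L0 = {0}
  L1 = {5,8}
  L2 = {3,6,7}
depth(7)=2, e.g. b·b

Answer: 2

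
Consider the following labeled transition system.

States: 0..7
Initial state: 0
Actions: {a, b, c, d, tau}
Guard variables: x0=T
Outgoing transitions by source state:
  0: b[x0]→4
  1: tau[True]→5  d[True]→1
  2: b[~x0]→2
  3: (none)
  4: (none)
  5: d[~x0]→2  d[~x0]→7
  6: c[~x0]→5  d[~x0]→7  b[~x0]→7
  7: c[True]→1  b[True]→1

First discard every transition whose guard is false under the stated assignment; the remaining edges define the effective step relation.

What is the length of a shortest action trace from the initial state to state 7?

Answer: UNREACHABLE

Trace:
Layered search for 7:
  depth 0: {0}
  depth 1: {4}
7 never appears.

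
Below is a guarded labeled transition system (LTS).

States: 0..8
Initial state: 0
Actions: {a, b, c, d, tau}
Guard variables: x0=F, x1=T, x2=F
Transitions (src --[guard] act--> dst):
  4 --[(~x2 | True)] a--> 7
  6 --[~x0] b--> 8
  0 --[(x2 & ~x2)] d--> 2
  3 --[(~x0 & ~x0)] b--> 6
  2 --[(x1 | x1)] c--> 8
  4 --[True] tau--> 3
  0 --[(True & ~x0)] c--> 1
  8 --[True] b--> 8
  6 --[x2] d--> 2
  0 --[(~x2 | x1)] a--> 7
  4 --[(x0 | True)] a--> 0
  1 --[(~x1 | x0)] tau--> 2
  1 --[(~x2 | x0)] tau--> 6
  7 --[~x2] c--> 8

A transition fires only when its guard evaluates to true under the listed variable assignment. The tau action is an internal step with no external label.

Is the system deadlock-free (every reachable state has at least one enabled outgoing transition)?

Reachable = {0,1,6,7,8}
  0: a→7  c→1  [2 exit(s)]
  1: tau→6  [1 exit(s)]
  6: b→8  [1 exit(s)]
  7: c→8  [1 exit(s)]
  8: b→8  [1 exit(s)]

Answer: DEADLOCK-FREE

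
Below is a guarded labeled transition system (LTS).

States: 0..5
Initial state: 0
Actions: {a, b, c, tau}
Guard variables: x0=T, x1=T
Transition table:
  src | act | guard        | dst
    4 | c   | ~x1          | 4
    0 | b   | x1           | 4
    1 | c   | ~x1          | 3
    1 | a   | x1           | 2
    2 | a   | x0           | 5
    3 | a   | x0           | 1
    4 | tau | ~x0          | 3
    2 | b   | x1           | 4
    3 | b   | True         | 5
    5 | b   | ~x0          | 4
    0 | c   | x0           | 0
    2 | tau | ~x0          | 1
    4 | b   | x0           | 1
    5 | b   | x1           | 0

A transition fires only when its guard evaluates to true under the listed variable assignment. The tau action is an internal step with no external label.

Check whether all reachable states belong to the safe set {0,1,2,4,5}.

Answer: INVARIANT HOLDS

Analysis:
Allowed set {0,1,2,4,5}
R = {0,1,2,4,5}
  0: ok
  1: ok
  2: ok
  4: ok
  5: ok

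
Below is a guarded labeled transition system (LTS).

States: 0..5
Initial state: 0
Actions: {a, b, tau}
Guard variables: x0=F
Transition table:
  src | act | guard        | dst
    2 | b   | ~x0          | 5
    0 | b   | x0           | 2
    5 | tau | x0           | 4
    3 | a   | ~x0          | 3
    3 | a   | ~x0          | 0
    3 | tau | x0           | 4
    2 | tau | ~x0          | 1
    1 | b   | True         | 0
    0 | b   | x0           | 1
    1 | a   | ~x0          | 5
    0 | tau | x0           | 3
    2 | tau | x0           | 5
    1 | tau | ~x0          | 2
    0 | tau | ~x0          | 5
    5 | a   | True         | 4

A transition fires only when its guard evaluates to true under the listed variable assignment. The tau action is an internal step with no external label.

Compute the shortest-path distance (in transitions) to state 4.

Breadth-first toward 4:
  depth 0: {0}
  depth 1: {5}
  depth 2: {4}
first hit 4 at d=2 via tau·a

Answer: 2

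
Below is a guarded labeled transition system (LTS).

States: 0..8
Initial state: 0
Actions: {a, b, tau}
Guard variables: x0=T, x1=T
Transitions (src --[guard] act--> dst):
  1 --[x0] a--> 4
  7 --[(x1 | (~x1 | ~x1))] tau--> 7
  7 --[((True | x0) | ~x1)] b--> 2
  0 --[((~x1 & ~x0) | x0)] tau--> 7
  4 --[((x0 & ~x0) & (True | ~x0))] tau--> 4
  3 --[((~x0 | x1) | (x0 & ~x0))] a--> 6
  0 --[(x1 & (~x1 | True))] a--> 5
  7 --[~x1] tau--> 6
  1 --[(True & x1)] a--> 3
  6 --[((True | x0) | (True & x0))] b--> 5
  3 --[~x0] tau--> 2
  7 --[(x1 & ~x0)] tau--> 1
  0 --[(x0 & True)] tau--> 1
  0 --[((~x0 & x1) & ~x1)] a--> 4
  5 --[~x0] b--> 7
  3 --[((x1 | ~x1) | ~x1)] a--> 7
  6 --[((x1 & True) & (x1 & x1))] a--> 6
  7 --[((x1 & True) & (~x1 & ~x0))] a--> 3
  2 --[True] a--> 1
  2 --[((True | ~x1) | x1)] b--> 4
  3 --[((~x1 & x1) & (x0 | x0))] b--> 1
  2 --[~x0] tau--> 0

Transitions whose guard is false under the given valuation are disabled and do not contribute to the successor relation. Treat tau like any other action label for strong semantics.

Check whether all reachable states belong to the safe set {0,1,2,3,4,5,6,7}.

Answer: INVARIANT HOLDS

Trace:
Inv-set: {0,1,2,3,4,5,6,7}
R = {0,1,2,3,4,5,6,7}
  0: ok
  1: ok
  2: ok
  3: ok
  4: ok
  5: ok
  6: ok
  7: ok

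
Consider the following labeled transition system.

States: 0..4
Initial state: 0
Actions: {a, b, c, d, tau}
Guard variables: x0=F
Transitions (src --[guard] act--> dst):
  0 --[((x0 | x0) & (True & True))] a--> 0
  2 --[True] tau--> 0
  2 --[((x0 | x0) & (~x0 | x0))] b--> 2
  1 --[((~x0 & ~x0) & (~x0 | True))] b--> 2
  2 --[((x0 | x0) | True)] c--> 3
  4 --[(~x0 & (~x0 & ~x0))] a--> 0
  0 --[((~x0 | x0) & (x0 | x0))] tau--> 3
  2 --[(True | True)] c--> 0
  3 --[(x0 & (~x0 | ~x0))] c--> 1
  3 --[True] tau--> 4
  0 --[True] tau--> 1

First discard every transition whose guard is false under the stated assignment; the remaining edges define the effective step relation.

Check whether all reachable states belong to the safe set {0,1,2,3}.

Safe = {0,1,2,3}
Reachable = {0,1,2,3,4}
  0: safe
  1: safe
  2: safe
  3: safe
  4: ✗ unsafe
reach 4 via tau·b·c·tau — violates

Answer: INVARIANT VIOLATED at state 4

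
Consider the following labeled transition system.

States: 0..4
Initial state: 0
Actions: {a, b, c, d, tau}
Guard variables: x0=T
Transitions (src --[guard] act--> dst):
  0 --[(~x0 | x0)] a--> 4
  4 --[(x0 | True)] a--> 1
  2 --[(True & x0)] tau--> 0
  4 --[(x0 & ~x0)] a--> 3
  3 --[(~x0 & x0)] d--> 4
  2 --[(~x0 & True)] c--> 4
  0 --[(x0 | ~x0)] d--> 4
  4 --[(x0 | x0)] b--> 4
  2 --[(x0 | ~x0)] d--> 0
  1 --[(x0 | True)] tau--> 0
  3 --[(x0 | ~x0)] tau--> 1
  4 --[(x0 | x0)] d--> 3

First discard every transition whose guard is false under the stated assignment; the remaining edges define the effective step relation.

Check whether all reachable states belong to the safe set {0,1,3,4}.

Inv-set: {0,1,3,4}
R = {0,1,3,4}
  0: ✓
  1: ✓
  3: ✓
  4: ✓

Answer: INVARIANT HOLDS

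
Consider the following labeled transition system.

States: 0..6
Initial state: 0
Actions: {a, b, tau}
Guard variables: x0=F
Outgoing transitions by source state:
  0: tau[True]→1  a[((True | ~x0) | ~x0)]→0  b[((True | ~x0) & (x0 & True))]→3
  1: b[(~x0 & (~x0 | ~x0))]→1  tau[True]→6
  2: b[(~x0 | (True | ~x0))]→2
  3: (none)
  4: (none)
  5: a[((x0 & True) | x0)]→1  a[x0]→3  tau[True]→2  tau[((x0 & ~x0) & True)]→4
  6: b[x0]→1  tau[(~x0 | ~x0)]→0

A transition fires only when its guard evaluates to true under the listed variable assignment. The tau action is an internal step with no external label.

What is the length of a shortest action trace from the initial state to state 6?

BFS to 6:
  Layer 0: {0}
  Layer 1: {1}
  Layer 2: {6}
first hit 6 at d=2 via tau·tau

Answer: 2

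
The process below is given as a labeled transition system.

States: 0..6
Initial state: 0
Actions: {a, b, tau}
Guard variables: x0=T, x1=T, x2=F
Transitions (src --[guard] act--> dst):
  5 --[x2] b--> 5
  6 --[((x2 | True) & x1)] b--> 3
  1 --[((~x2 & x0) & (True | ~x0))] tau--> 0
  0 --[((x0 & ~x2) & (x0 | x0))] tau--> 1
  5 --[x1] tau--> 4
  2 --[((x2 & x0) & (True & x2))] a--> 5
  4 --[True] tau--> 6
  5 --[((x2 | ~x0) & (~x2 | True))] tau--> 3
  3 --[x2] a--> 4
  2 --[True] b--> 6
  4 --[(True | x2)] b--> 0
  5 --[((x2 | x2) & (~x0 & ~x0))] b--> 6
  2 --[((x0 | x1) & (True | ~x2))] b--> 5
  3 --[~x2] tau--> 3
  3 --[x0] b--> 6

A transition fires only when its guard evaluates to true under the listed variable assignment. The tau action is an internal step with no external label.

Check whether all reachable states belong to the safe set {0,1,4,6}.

Safe = {0,1,4,6}
Reachable = {0,1}
  0: ✓
  1: ✓

Answer: INVARIANT HOLDS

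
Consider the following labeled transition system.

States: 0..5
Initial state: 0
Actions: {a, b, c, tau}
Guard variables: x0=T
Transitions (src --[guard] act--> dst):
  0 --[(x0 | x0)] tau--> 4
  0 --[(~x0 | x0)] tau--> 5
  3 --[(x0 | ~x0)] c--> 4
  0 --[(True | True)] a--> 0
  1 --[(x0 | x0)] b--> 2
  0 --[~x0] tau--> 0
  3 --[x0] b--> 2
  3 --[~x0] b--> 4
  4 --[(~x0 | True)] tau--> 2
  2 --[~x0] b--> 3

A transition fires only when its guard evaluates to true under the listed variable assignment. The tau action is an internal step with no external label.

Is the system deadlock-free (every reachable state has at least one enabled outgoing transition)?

Answer: DEADLOCK at state 2

Analysis:
R = {0,2,4,5}
  0: a→0  tau→4  tau→5  [3 out]
  2: ∅  [deadlock]
  4: tau→2  [1 out]
  5: ∅  [deadlock]
Path to 2: tau·tau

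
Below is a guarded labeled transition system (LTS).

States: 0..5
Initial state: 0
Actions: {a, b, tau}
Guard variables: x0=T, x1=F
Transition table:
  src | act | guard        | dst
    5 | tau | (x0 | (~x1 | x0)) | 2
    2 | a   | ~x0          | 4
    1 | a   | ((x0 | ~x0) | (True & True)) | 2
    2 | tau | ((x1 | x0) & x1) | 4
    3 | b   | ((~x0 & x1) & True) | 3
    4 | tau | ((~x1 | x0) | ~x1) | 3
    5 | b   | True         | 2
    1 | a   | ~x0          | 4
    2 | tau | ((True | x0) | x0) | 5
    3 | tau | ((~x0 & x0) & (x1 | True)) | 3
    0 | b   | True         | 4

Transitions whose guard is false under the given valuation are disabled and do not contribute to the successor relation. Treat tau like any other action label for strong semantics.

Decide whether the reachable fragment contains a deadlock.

Reachable = {0,3,4}
  0: b→4  [deg 1]
  3: ∅  [STUCK]
  4: tau→3  [deg 1]
trace reaching 3: b·tau

Answer: DEADLOCK at state 3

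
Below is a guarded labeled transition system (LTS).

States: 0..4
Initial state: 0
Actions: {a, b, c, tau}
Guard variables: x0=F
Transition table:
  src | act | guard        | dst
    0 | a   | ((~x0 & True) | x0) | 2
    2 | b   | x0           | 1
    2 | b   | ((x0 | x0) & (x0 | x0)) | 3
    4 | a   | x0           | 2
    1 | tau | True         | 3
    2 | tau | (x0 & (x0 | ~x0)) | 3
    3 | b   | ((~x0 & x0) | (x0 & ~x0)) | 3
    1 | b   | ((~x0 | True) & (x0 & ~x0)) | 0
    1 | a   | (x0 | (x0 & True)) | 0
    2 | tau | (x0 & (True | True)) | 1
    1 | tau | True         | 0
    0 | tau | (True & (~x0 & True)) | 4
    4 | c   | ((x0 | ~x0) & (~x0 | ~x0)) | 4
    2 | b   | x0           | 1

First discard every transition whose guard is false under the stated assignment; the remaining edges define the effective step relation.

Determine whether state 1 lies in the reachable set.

After dropping false guards: 5 live edges.
L0 = {0}
L1 = {2,4}  now seen {0,2,4}
R = {0,2,4}

Answer: UNREACHABLE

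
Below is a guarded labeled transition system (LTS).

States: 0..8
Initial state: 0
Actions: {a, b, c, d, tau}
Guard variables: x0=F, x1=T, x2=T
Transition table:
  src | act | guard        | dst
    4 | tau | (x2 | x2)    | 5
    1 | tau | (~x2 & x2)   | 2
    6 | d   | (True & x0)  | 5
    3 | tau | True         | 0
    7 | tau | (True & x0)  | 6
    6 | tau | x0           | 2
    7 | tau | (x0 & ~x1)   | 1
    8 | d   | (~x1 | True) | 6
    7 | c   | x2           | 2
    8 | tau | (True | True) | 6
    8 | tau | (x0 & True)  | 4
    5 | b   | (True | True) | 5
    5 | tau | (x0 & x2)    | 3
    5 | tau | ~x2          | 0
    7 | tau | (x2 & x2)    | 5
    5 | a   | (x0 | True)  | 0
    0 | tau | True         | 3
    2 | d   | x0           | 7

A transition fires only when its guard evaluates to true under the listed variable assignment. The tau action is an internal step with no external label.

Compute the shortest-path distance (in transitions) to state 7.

Answer: UNREACHABLE

Analysis:
Layered search for 7:
  L0 = {0}
  L1 = {3}
7 never appears.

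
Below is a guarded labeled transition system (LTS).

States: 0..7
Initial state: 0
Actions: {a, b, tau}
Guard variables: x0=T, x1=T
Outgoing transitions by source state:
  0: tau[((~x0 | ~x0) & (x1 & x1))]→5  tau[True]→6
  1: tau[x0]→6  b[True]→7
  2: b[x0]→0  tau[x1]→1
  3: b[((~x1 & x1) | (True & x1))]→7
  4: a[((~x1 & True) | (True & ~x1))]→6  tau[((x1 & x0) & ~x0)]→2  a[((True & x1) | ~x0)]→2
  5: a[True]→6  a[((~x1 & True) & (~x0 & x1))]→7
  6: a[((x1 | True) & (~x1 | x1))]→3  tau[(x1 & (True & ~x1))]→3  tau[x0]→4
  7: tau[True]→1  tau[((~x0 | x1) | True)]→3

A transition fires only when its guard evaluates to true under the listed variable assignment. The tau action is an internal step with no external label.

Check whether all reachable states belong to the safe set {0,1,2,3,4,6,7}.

Safe = {0,1,2,3,4,6,7}
Reach set: {0,1,2,3,4,6,7}
  0: ✓
  1: ✓
  2: ✓
  3: ✓
  4: ✓
  6: ✓
  7: ✓

Answer: INVARIANT HOLDS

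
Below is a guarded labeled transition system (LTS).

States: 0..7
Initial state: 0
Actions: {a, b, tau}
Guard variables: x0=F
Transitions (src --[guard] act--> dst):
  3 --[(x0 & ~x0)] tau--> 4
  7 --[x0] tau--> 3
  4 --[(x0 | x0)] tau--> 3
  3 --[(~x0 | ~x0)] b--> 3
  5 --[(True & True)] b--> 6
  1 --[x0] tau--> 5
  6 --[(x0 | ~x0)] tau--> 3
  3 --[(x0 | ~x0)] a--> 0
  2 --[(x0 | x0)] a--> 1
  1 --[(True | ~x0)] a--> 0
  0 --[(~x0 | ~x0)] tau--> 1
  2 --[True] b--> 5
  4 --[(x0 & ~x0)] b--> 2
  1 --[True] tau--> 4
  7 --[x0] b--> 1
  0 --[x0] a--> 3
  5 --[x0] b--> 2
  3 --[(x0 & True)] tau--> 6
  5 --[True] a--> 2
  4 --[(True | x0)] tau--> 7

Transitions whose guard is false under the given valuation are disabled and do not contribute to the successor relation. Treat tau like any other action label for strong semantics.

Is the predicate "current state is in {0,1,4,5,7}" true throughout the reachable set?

Answer: INVARIANT HOLDS

Trace:
Inv-set: {0,1,4,5,7}
R = {0,1,4,7}
  0: ok
  1: ok
  4: ok
  7: ok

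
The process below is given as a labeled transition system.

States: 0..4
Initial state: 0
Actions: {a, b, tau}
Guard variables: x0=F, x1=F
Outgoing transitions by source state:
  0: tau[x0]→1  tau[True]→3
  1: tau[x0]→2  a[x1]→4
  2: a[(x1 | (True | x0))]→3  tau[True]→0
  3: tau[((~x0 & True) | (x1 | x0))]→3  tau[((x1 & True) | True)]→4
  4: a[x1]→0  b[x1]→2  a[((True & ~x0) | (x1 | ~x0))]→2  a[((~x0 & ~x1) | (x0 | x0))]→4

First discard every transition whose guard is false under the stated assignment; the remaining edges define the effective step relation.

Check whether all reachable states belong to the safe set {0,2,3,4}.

Answer: INVARIANT HOLDS

Trace:
Inv-set: {0,2,3,4}
Reach set: {0,2,3,4}
  0: safe
  2: safe
  3: safe
  4: safe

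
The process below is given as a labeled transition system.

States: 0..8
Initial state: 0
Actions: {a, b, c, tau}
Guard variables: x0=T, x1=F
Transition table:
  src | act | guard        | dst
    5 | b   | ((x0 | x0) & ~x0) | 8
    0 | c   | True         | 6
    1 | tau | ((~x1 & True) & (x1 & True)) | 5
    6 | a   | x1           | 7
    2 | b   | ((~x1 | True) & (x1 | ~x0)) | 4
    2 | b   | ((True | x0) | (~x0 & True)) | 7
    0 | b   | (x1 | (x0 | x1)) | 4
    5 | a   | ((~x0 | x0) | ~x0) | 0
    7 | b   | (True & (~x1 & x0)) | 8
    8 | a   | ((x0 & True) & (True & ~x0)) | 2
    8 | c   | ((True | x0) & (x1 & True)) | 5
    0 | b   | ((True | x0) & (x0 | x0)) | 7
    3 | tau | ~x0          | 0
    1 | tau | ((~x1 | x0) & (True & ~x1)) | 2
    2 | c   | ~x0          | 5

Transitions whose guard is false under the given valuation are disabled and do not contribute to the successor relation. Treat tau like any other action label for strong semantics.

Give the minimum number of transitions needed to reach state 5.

Answer: UNREACHABLE

Working:
Layered search for 5:
  Layer 0: {0}
  Layer 1: {4,6,7}
  Layer 2: {8}
5 never appears.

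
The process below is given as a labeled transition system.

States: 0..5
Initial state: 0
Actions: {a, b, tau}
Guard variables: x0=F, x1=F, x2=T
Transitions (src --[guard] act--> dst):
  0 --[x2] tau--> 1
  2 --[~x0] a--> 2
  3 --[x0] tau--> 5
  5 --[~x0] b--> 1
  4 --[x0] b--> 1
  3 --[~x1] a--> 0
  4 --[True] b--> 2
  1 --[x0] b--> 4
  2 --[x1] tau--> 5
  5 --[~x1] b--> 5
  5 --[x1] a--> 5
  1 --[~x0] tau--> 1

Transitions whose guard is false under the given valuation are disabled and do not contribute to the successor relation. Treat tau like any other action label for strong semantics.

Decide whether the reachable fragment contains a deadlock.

Answer: DEADLOCK-FREE

Working:
Reachable = {0,1}
  0: tau→1  [deg 1]
  1: tau→1  [deg 1]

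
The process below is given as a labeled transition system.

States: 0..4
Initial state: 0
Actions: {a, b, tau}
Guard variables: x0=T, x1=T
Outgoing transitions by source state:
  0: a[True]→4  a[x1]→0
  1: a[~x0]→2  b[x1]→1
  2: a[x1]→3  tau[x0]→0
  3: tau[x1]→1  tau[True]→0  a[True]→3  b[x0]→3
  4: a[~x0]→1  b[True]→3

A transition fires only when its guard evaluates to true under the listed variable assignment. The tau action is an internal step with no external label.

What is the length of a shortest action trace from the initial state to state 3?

Answer: 2

Trace:
Layered search for 3:
  depth 0: {0}
  depth 1: {4}
  depth 2: {3}
first hit 3 at d=2 via a·b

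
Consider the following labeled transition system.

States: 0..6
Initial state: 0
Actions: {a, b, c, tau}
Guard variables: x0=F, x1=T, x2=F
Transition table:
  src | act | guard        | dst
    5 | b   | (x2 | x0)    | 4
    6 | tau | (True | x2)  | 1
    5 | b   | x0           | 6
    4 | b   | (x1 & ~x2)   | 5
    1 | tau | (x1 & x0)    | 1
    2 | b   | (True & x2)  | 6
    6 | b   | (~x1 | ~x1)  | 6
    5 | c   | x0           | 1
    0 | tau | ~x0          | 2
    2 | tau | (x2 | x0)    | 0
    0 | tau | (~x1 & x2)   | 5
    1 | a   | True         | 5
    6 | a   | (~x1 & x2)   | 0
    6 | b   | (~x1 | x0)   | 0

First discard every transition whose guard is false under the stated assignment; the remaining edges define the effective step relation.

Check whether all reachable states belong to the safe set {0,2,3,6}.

Answer: INVARIANT HOLDS

Working:
Safe = {0,2,3,6}
R = {0,2}
  0: ✓
  2: ✓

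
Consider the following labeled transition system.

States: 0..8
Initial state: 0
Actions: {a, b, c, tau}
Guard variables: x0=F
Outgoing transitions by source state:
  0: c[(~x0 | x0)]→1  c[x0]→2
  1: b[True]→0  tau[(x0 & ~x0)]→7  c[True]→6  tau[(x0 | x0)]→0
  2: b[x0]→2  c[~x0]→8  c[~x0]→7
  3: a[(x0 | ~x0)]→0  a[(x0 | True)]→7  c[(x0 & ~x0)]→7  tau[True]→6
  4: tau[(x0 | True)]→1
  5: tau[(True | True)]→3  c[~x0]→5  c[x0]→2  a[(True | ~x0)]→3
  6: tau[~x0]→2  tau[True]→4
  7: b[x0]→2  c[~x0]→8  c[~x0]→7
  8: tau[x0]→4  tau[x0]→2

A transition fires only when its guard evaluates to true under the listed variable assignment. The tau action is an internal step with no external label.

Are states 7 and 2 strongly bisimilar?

Compute ~ classes (split until stable):
  round 0: {{0,1,2,3,4,5,6,7,8}}
  round 1: {{0,2,7},{1},{3},{4,6},{5},{8}}
  round 2: {{0},{1},{2,7},{3},{4},{5},{6},{8}}
8 equivalence class(es) (converged in 3)
class of 7: {2,7}; class of 2: {2,7}

Answer: BISIMILAR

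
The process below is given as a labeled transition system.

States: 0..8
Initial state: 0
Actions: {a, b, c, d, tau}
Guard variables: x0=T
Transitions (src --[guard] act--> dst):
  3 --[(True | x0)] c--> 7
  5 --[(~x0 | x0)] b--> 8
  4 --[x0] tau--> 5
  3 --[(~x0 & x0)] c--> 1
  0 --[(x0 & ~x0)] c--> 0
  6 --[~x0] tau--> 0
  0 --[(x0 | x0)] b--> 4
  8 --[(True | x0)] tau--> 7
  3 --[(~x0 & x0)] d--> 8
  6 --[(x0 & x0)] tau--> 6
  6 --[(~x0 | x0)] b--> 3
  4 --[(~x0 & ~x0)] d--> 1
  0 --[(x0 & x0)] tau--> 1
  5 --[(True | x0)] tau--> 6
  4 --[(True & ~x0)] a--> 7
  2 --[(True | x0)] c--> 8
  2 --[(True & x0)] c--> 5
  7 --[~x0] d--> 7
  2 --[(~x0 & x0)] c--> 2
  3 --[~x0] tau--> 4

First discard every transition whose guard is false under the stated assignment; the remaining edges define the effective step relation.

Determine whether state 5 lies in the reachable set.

11 transition(s) survive guard evaluation.
depth 0: {0}
depth 1: {1,4}  now seen {0,1,4}
depth 2: {5}  now seen {0,1,4,5}
depth 3: {6,8}  now seen {0,1,4,5,6,8}
depth 4: {3,7}  now seen {0,1,3,4,5,6,7,8}
R = {0,1,3,4,5,6,7,8}
Path to 5: b·tau

Answer: REACHABLE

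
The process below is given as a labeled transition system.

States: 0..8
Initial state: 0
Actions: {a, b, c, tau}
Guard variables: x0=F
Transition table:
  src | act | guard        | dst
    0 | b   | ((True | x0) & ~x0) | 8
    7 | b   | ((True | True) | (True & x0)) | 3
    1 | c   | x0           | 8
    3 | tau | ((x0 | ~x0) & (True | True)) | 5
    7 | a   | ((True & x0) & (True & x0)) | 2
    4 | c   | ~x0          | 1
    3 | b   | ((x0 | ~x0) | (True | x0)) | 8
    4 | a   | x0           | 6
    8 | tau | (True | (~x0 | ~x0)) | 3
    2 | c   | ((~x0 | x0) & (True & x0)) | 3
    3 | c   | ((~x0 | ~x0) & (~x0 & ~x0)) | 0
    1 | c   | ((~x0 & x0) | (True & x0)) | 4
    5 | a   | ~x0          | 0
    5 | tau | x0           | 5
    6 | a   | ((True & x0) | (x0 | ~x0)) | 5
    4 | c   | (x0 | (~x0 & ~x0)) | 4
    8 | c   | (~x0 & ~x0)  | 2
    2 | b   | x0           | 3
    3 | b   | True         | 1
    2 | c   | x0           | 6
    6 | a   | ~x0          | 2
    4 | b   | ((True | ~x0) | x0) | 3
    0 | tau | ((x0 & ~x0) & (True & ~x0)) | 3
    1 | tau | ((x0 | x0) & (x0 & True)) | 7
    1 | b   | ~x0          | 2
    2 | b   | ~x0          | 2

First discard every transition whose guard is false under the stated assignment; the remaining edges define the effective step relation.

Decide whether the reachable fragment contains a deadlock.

Answer: DEADLOCK-FREE

Analysis:
Reach set: {0,1,2,3,5,8}
  0: b→8  [1 out]
  1: b→2  [1 out]
  2: b→2  [1 out]
  3: b→1  b→8  c→0  tau→5  [4 out]
  5: a→0  [1 out]
  8: c→2  tau→3  [2 out]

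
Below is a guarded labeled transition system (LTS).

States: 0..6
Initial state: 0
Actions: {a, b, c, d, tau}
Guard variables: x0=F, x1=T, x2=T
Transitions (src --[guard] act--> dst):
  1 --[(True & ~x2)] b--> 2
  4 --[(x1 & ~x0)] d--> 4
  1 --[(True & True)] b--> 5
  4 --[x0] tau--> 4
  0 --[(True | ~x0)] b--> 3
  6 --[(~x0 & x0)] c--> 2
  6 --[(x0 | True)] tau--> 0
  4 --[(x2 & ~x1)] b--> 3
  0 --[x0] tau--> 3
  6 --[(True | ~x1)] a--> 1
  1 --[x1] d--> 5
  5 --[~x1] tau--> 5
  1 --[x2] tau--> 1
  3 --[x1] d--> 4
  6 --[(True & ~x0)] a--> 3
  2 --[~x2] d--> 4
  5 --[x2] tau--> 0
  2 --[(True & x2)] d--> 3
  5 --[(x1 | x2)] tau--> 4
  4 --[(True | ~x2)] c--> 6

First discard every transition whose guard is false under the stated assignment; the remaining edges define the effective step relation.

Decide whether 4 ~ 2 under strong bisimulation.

Bisimulation quotient by refinement:
  π0 = {{0,1,2,3,4,5,6}}
  π1 = {{0},{1},{2,3},{4},{5},{6}}
  π2 = {{0},{1},{2},{3},{4},{5},{6}}
7 equivalence class(es) (converged in 3)
class of 4: {4}; class of 2: {2}

Answer: NOT BISIMILAR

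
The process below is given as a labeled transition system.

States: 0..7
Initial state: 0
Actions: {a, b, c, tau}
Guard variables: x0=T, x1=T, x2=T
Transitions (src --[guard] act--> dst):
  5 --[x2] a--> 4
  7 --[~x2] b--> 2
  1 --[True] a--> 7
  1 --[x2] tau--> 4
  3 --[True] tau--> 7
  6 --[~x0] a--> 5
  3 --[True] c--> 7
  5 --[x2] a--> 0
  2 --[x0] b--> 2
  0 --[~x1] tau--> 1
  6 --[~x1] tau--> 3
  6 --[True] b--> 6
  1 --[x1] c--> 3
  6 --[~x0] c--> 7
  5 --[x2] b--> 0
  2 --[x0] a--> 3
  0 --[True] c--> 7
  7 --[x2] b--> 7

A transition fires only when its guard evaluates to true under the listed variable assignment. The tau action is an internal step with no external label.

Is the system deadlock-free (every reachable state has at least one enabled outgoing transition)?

Answer: DEADLOCK-FREE

Trace:
R = {0,7}
  0: c→7  [1 exit(s)]
  7: b→7  [1 exit(s)]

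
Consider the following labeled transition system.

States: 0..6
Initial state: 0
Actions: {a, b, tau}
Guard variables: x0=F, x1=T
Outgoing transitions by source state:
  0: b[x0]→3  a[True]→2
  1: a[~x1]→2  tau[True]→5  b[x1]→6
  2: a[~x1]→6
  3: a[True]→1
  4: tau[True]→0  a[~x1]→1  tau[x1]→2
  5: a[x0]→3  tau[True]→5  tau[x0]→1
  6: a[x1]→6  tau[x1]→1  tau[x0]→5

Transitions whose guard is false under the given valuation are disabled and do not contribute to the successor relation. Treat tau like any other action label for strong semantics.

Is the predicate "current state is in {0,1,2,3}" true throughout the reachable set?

Answer: INVARIANT HOLDS

Trace:
Allowed set {0,1,2,3}
R = {0,2}
  0: safe
  2: safe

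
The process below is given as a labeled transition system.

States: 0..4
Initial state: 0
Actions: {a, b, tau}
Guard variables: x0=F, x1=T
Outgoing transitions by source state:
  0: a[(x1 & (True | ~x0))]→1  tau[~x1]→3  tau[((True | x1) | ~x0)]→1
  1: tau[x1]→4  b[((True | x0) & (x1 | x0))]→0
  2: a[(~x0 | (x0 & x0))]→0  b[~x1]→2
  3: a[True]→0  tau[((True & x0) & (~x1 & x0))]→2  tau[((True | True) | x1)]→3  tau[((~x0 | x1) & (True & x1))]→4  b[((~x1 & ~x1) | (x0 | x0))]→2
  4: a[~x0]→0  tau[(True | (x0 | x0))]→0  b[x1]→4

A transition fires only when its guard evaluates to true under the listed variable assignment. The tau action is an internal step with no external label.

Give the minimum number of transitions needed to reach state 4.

Answer: 2

Working:
BFS to 4:
  Layer 0: {0}
  Layer 1: {1}
  Layer 2: {4}
first hit 4 at d=2 via a·tau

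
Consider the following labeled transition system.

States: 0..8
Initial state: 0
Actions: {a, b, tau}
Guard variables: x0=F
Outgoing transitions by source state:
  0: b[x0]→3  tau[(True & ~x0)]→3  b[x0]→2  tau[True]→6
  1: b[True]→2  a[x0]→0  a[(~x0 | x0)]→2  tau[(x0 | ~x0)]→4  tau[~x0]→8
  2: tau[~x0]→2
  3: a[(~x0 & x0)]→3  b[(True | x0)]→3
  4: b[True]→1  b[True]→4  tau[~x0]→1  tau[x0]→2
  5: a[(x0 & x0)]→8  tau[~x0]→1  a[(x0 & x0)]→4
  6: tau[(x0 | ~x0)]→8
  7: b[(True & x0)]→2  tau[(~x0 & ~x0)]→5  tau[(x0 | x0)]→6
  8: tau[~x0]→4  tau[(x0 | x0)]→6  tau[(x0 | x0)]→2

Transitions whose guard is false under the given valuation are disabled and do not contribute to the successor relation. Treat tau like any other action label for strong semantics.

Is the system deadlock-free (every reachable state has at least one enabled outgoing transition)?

Reach set: {0,1,2,3,4,6,8}
  0: tau→3  tau→6  [deg 2]
  1: a→2  b→2  tau→4  tau→8  [deg 4]
  2: tau→2  [deg 1]
  3: b→3  [deg 1]
  4: b→1  b→4  tau→1  [deg 3]
  6: tau→8  [deg 1]
  8: tau→4  [deg 1]

Answer: DEADLOCK-FREE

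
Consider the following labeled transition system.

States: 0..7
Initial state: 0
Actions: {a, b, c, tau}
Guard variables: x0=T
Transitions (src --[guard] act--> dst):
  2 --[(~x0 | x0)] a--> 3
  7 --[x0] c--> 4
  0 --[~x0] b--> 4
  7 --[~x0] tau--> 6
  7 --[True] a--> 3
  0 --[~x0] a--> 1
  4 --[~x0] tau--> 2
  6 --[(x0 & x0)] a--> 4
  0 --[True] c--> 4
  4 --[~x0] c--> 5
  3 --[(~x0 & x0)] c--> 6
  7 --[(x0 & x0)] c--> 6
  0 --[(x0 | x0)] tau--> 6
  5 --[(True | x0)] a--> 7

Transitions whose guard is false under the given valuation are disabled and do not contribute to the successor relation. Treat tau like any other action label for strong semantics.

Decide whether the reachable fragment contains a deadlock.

Answer: DEADLOCK at state 4

Analysis:
Reach set: {0,4,6}
  0: c→4  tau→6  [2 exit(s)]
  4: ∅  [deadlock]
  6: a→4  [1 exit(s)]
witness 4: c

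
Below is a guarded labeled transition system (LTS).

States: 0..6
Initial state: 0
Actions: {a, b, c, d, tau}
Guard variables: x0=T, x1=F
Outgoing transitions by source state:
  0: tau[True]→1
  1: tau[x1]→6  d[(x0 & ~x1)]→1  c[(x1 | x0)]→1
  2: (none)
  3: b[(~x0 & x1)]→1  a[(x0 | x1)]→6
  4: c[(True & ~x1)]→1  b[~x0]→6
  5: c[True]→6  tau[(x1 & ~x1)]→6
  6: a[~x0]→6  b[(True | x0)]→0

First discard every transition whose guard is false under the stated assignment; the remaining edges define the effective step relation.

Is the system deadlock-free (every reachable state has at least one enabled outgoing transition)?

Reachable = {0,1}
  0: tau→1  [1 exit(s)]
  1: c→1  d→1  [2 exit(s)]

Answer: DEADLOCK-FREE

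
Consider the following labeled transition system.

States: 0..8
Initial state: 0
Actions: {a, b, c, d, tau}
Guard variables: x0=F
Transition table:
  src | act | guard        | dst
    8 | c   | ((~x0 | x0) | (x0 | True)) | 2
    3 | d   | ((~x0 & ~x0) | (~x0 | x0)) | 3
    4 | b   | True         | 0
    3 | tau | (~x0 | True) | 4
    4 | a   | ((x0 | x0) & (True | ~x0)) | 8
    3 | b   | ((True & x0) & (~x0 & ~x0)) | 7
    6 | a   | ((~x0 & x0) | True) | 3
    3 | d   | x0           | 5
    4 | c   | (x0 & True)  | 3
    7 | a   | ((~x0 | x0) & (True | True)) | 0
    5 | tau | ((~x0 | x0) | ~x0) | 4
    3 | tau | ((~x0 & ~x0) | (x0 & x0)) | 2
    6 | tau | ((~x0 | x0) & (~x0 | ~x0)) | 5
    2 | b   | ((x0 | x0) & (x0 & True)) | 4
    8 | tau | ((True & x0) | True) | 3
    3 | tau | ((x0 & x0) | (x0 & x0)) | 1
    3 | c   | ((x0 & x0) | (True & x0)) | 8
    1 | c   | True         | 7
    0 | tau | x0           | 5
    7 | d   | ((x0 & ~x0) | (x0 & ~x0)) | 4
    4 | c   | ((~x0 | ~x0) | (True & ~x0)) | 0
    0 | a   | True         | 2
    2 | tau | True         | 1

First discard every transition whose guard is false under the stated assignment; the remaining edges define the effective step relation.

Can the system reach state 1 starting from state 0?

Guard filter leaves 14 enabled edge(s).
L0 = {0}
L1 = {2}  cumulative {0,2}
L2 = {1}  cumulative {0,1,2}
L3 = {7}  cumulative {0,1,2,7}
Reachable = {0,1,2,7}
Path to 1: a·tau

Answer: REACHABLE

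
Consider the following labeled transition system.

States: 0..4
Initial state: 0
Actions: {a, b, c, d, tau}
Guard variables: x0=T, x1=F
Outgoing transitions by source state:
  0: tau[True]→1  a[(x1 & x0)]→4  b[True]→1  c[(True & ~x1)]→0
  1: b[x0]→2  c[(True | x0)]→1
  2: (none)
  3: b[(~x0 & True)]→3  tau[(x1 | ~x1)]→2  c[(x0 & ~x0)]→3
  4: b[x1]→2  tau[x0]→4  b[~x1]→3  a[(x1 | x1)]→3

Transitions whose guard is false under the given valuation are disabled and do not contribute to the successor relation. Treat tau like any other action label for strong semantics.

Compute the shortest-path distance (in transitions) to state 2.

BFS to 2:
  Layer 0: {0}
  Layer 1: {1}
  Layer 2: {2}
depth(2)=2, e.g. b·b

Answer: 2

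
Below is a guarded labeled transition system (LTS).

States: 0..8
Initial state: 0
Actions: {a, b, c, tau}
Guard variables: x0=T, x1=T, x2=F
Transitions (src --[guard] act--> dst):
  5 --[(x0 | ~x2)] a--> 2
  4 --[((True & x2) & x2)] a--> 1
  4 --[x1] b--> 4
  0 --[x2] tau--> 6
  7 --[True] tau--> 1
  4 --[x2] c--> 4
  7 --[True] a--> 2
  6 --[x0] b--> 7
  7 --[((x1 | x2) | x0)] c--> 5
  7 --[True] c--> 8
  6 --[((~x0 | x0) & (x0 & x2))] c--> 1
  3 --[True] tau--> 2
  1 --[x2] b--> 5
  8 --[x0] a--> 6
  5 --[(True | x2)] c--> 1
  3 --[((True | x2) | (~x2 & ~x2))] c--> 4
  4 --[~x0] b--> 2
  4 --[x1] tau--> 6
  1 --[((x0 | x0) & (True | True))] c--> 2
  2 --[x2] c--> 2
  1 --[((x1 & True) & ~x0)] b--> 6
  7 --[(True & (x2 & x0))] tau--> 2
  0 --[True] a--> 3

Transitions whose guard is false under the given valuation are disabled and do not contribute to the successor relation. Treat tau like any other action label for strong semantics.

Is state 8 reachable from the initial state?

Answer: REACHABLE

Trace:
Guard filter leaves 14 enabled edge(s).
Layer 0: {0}
Layer 1: {3}  total {0,3}
Layer 2: {2,4}  total {0,2,3,4}
Layer 3: {6}  total {0,2,3,4,6}
Layer 4: {7}  total {0,2,3,4,6,7}
Layer 5: {1,5,8}  total {0,1,2,3,4,5,6,7,8}
R = {0,1,2,3,4,5,6,7,8}
witness 8: a·c·tau·b·c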